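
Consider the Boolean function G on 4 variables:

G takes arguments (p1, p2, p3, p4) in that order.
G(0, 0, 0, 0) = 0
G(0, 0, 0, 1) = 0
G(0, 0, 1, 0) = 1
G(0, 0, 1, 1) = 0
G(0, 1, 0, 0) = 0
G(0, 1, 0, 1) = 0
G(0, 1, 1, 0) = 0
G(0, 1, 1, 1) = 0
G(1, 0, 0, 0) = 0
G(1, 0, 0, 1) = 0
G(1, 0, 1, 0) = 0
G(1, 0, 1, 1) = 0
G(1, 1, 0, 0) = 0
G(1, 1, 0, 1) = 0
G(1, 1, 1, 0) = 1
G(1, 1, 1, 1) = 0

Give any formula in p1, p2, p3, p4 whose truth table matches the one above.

G(p1, p2, p3, p4) = (((p1' · p2') · p3) · p4') + (((p1 · p2) · p3) · p4')

Collect the rows where G=1 — (0,0,1,0), (1,1,1,0) — and write one minterm per row: ¬p1·¬p2·p3·¬p4, p1·p2·p3·¬p4. Their union (logical OR) reproduces the table exactly.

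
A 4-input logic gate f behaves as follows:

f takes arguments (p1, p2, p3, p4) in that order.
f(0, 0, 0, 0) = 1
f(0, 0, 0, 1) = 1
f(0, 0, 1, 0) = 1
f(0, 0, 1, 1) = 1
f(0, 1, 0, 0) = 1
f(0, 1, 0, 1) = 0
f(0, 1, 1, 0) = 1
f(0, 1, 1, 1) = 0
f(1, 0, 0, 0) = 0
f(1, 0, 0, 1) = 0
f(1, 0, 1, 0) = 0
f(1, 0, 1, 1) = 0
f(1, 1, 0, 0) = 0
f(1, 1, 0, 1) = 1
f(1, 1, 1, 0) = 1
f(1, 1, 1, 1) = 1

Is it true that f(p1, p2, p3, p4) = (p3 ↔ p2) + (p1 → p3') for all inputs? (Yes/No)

Check the formula against f row by row:
  p1=0, p2=0, p3=0, p4=0: formula gives 1, f = 1 ✓
  p1=0, p2=0, p3=0, p4=1: formula gives 1, f = 1 ✓
  p1=0, p2=0, p3=1, p4=0: formula gives 1, f = 1 ✓
  p1=0, p2=0, p3=1, p4=1: formula gives 1, f = 1 ✓
  …
  p1=0, p2=1, p3=0, p4=1: formula gives 1, but f = 0 ✗
Since they disagree at (0,1,0,1), the expression is not a correct formula for f.

No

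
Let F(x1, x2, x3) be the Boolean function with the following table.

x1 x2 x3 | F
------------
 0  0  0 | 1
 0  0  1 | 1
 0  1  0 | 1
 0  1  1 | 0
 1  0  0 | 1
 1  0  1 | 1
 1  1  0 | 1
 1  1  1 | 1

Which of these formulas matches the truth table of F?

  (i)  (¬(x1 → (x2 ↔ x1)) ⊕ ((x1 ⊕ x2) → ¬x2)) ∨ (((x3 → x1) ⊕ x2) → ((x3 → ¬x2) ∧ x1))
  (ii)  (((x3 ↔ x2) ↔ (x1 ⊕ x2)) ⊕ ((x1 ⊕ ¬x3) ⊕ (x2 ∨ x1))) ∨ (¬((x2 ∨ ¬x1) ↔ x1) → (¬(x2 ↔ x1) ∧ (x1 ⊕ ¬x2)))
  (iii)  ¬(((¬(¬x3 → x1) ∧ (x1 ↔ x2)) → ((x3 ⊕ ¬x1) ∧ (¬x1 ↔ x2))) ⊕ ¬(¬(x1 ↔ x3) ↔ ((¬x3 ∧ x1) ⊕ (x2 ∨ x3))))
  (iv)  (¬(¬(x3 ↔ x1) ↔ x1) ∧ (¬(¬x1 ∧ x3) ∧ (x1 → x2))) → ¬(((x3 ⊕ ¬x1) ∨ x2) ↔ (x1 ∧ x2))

(ii) disagrees with F on (0,1,0) (formula → 0, table → 1); rule it out.
(iii) disagrees with F on (0,0,1) (formula → 0, table → 1); rule it out.
(iv) disagrees with F on (0,1,1) (formula → 1, table → 0); rule it out.
(i) is the remaining candidate, and it agrees with F on all 8 inputs.

i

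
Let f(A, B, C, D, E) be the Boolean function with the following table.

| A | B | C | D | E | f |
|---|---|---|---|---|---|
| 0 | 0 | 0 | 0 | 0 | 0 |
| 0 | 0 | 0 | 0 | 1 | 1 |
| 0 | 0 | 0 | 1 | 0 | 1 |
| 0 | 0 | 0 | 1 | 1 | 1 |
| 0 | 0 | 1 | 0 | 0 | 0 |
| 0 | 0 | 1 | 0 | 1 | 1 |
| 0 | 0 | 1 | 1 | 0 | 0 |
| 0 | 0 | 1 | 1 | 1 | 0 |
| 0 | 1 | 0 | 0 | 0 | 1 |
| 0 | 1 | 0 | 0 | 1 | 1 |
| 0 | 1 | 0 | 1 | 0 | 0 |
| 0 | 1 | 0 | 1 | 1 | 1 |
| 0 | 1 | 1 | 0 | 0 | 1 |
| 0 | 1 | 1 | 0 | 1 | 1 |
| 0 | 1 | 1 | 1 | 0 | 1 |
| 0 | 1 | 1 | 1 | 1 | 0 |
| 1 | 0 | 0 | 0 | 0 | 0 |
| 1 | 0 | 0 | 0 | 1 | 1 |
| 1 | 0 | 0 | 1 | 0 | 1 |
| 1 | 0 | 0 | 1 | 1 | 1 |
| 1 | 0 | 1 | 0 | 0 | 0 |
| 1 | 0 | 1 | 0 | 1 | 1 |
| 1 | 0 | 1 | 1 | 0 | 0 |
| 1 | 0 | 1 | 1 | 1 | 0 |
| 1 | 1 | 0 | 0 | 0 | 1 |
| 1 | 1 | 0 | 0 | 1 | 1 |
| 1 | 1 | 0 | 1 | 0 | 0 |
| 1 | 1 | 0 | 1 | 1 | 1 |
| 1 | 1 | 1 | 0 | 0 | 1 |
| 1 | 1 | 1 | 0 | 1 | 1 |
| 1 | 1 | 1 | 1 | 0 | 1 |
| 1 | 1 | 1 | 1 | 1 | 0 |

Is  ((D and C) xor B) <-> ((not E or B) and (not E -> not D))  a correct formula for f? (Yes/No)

Yes

Check the formula against f row by row:
  A=0, B=0, C=0, D=0, E=0: formula gives 0, f = 0 ✓
  A=0, B=0, C=0, D=0, E=1: formula gives 1, f = 1 ✓
  A=0, B=0, C=0, D=1, E=0: formula gives 1, f = 1 ✓
  A=0, B=0, C=0, D=1, E=1: formula gives 1, f = 1 ✓
  …and likewise for the remaining 28 rows.
No disagreement on any input; they are logically equivalent.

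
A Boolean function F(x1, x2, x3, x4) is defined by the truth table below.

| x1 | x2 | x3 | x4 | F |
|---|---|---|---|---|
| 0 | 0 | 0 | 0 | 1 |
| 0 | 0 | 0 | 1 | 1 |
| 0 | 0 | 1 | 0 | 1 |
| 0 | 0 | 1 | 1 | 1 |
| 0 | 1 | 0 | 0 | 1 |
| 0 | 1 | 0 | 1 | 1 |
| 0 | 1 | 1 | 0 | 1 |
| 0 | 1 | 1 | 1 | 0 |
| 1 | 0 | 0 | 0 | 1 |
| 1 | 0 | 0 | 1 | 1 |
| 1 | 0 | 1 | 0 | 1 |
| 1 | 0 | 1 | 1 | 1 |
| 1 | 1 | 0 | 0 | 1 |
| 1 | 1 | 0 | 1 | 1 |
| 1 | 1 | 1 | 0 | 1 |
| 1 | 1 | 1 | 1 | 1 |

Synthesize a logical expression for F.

F(x1, x2, x3, x4) = ¬(((¬x1 ∧ x2) ∧ x3) ∧ x4)

F is 0 on exactly one input, (0,1,1,1), whose minterm is ¬x1·x2·x3·x4. So F is the negation of that single conjunction.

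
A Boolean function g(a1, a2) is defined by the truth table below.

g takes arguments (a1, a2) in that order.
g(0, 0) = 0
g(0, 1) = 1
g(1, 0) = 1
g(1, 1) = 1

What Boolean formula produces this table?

g(a1, a2) = not (not a1 and not a2)

Only row (0,0) gives 0. So g is 1 everywhere except there — the complement of the minterm ¬a1·¬a2.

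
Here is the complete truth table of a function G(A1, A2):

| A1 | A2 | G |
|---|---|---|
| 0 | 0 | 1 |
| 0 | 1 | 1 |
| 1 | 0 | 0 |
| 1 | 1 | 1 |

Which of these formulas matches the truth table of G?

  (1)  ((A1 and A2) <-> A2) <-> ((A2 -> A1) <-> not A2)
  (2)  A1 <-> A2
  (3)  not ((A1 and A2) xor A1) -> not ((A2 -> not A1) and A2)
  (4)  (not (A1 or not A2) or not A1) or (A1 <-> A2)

(1) fails at (0,1): the formula yields 0, G is 1.
(2) fails at (0,1): the formula yields 0, G is 1.
(3) fails at (0,1): the formula yields 0, G is 1.
Only (4) survives; checking it on all 4 rows confirms it matches G.

4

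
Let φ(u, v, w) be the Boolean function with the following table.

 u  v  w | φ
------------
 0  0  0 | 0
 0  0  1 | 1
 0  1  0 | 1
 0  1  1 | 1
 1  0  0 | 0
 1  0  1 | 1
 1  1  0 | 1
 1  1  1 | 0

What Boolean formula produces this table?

φ(u, v, w) = ((((u' · v') · w') + ((u · v') · w')) + ((u · v) · w))'

φ is 0 on only 3 rows — (0,0,0), (1,0,0), (1,1,1). Writing each as a minterm (¬u·¬v·¬w, u·¬v·¬w, u·v·w) and OR-ing them characterizes exactly where φ=0, so φ is the negation of that disjunction.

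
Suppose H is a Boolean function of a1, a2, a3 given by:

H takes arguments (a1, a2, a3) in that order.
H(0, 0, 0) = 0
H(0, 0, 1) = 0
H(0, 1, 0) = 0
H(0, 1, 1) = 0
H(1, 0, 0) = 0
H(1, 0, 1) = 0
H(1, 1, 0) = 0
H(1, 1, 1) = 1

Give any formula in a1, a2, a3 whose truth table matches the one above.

The output is 1 only when every input is 1 — the AND of all inputs.

H(a1, a2, a3) = (a1 & a2) & a3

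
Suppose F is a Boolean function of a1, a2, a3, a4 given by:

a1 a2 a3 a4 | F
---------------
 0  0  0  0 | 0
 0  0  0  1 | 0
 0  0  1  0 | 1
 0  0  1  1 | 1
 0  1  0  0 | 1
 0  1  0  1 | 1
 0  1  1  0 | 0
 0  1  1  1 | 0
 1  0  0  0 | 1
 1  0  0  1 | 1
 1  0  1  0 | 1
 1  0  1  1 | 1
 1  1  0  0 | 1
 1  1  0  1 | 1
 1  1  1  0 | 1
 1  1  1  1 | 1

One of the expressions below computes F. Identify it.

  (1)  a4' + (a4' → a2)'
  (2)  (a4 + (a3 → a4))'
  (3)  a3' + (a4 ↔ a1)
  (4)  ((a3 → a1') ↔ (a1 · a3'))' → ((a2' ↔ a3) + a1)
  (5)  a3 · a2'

(1) fails at (0,0,0,0): the formula yields 1, F is 0.
(2) fails at (0,0,1,1): the formula yields 0, F is 1.
(3) fails at (0,0,0,0): the formula yields 1, F is 0.
(5) fails at (0,1,0,0): the formula yields 0, F is 1.
Only (4) survives; checking it on all 16 rows confirms it matches F.

4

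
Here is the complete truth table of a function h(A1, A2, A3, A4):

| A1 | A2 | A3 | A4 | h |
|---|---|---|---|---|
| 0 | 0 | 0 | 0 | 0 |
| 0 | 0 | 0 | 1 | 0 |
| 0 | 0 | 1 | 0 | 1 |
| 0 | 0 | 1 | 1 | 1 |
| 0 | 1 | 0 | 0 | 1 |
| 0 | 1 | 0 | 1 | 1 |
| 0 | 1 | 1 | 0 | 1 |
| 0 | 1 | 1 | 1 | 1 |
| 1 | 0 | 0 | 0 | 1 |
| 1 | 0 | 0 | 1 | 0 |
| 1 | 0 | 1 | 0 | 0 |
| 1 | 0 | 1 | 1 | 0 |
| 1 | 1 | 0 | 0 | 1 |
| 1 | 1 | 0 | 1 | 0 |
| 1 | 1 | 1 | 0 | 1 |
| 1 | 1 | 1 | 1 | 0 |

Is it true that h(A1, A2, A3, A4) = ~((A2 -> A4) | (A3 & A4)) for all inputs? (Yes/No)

No

Check the formula against h row by row:
  A1=0, A2=0, A3=0, A4=0: formula gives 0, h = 0 ✓
  A1=0, A2=0, A3=0, A4=1: formula gives 0, h = 0 ✓
  A1=0, A2=0, A3=1, A4=0: formula gives 0, but h = 1 ✗
A single disagreement suffices: at (0,0,1,0) they differ, so the formula does not compute h.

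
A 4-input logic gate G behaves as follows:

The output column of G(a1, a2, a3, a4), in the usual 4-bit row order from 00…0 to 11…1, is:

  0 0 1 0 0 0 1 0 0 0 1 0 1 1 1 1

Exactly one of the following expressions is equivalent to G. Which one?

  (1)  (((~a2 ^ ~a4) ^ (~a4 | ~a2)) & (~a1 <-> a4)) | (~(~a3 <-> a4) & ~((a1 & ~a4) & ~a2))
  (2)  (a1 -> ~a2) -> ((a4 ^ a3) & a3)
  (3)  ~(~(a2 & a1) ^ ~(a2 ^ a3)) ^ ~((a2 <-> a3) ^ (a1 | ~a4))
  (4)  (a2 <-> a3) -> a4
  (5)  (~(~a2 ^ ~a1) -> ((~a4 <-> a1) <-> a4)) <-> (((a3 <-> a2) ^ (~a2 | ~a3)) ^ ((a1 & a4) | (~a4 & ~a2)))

(1): at (0,0,0,0) it gives 1, but G = 0 — eliminated.
(3): at (0,0,0,1) it gives 1, but G = 0 — eliminated.
(4): at (0,0,0,1) it gives 1, but G = 0 — eliminated.
(5): at (0,0,0,0) it gives 1, but G = 0 — eliminated.
Only (2) survives; checking it on all 16 rows confirms it matches G.

2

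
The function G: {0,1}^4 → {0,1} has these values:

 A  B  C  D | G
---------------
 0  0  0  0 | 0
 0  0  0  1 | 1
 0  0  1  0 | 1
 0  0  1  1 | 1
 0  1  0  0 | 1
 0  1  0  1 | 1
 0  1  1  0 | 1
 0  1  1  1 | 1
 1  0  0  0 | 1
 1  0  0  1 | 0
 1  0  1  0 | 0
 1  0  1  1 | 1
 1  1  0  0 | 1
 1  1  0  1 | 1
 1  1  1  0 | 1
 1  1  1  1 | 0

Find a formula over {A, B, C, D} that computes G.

G(A, B, C, D) = ~((((((~A & ~B) & ~C) & ~D) | (((A & ~B) & ~C) & D)) | (((A & ~B) & C) & ~D)) | (((A & B) & C) & D))

The 0-rows are (0,0,0,0), (1,0,0,1), (1,0,1,0), (1,1,1,1). Take each as a conjunction (¬A·¬B·¬C·¬D, A·¬B·¬C·D, A·¬B·C·¬D, A·B·C·D), form their disjunction, and complement — that gives a formula that is 1 everywhere G is.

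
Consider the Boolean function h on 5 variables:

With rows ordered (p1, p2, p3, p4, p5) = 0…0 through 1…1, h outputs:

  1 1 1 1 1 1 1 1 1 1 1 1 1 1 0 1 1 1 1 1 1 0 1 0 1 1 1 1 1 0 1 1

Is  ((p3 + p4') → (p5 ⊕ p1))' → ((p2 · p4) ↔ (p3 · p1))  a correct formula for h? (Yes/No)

Evaluate ((p3 + p4') → (p5 ⊕ p1))' → ((p2 · p4) ↔ (p3 · p1)) on each row and compare to h:
  p1=0, p2=0, p3=0, p4=0, p5=0: formula gives 1, h = 1 ✓
  p1=0, p2=0, p3=0, p4=0, p5=1: formula gives 1, h = 1 ✓
  p1=0, p2=0, p3=0, p4=1, p5=0: formula gives 1, h = 1 ✓
  p1=0, p2=0, p3=0, p4=1, p5=1: formula gives 1, h = 1 ✓
  … (the remaining 28 rows also agree.)
No disagreement on any input; they are logically equivalent.

Yes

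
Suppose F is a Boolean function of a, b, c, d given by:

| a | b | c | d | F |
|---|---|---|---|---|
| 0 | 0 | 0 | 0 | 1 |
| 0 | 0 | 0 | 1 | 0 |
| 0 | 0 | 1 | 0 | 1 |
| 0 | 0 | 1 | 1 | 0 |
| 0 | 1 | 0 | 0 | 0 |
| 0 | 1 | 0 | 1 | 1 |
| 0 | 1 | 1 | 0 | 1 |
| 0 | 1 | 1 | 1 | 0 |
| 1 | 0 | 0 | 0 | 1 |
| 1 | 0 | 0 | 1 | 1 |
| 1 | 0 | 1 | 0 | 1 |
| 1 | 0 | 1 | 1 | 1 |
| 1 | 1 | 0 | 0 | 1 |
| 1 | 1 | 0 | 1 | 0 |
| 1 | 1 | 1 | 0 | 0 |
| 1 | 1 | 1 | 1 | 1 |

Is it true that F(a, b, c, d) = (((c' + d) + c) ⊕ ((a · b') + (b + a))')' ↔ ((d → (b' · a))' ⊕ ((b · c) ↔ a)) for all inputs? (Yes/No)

Evaluate (((c' + d) + c) ⊕ ((a · b') + (b + a))')' ↔ ((d → (b' · a))' ⊕ ((b · c) ↔ a)) on each row and compare to F:
  a=0, b=0, c=0, d=0: formula gives 1, F = 1 ✓
  a=0, b=0, c=0, d=1: formula gives 0, F = 0 ✓
  a=0, b=0, c=1, d=0: formula gives 1, F = 1 ✓
  a=0, b=0, c=1, d=1: formula gives 0, F = 0 ✓
  …and likewise for the remaining 12 rows.
All 16 rows match — the expression computes F exactly.

Yes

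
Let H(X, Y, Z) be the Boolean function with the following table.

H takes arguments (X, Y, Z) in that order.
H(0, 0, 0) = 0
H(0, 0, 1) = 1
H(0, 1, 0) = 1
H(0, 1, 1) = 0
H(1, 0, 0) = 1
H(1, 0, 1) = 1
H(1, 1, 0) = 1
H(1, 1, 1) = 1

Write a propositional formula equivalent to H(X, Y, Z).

H(X, Y, Z) = not (((not X and not Y) and not Z) or ((not X and Y) and Z))

There are just 2 zero rows: (0,0,0), (0,1,1). Their minterms are ¬X·¬Y·¬Z, ¬X·Y·Z; the OR of those covers precisely the 0-outputs, and negating it yields H.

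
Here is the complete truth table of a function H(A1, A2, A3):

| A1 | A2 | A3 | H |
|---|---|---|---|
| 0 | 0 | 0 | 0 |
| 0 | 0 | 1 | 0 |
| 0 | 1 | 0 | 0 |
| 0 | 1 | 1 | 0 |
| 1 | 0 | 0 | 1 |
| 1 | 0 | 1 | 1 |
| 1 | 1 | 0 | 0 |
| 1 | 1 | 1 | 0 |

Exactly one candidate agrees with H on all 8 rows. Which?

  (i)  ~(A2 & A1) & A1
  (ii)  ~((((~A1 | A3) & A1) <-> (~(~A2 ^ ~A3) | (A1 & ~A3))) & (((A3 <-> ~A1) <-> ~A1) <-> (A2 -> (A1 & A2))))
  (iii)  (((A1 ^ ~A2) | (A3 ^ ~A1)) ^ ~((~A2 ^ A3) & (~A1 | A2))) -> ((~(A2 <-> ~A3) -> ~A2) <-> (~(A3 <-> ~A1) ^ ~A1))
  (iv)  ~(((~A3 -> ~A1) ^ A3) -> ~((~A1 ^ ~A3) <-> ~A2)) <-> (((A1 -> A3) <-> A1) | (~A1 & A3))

(ii) fails at (0,0,0): the formula yields 1, H is 0.
(iii) fails at (0,0,1): the formula yields 1, H is 0.
(iv) fails at (0,0,0): the formula yields 1, H is 0.
That leaves (i). Evaluating it on every row reproduces the table of H exactly.

i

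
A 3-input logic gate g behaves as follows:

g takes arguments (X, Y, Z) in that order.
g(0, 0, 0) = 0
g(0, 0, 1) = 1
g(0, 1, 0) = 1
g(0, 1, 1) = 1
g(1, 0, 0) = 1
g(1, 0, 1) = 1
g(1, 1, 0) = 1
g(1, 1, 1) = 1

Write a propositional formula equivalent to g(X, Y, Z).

The output is 1 whenever at least one input is 1 — the OR of all inputs.

g(X, Y, Z) = (X + Y) + Z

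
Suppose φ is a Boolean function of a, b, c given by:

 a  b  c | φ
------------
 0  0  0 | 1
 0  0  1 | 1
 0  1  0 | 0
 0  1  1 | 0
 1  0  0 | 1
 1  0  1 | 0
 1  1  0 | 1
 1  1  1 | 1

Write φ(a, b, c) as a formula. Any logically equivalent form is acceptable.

The 0-rows are (0,1,0), (0,1,1), (1,0,1). Take each as a conjunction (¬a·b·¬c, ¬a·b·c, a·¬b·c), form their disjunction, and complement — that gives a formula that is 1 everywhere φ is.

φ(a, b, c) = ~((((~a & b) & ~c) | ((~a & b) & c)) | ((a & ~b) & c))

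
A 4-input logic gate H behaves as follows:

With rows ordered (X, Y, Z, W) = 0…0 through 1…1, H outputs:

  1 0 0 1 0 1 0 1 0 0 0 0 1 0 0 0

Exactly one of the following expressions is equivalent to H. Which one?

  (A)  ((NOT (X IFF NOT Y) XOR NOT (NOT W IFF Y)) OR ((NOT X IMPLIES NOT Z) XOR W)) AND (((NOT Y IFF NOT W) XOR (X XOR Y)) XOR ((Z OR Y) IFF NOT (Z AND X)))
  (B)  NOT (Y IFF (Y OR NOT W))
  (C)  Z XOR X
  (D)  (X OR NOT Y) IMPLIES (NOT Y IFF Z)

(B) disagrees with H on (0,0,1,0) (formula → 1, table → 0); rule it out.
(C) disagrees with H on (0,0,0,0) (formula → 0, table → 1); rule it out.
(D) disagrees with H on (0,0,0,0) (formula → 0, table → 1); rule it out.
That leaves (A). Evaluating it on every row reproduces the table of H exactly.

A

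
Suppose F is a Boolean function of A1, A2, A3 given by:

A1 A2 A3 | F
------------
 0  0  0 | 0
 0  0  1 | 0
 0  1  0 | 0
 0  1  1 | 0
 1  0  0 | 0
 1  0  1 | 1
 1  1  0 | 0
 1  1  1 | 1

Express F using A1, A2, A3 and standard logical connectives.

Collect the rows where F=1 — (1,0,1), (1,1,1) — and write one minterm per row: A1·¬A2·A3, A1·A2·A3. Their union (logical OR) reproduces the table exactly.

F(A1, A2, A3) = ((A1 ∧ ¬A2) ∧ A3) ∨ ((A1 ∧ A2) ∧ A3)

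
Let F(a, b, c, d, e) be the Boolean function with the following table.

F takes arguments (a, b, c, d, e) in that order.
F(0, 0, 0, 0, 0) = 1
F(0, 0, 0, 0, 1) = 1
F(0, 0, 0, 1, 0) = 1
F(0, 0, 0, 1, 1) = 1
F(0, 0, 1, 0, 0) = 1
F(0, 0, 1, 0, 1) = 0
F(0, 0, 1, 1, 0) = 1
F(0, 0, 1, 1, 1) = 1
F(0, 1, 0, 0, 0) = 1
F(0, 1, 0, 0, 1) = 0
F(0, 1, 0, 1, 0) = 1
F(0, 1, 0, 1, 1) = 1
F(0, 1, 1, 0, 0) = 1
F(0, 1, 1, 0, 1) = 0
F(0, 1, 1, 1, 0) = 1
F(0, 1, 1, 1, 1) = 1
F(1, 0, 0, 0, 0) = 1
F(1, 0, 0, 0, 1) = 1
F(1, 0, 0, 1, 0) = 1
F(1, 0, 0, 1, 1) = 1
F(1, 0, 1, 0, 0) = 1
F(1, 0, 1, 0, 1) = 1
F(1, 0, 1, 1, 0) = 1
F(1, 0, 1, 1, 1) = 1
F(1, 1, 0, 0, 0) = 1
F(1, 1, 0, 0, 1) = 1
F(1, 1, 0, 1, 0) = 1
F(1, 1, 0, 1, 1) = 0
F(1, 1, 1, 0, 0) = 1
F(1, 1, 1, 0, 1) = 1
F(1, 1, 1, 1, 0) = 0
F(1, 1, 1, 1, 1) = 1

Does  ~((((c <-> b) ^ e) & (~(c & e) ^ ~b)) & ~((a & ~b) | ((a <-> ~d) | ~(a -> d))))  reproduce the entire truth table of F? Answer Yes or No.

No

Evaluate ~((((c <-> b) ^ e) & (~(c & e) ^ ~b)) & ~((a & ~b) | ((a <-> ~d) | ~(a -> d)))) on each row and compare to F:
  a=0, b=0, c=0, d=0, e=0: formula gives 1, F = 1 ✓
  a=0, b=0, c=0, d=0, e=1: formula gives 1, F = 1 ✓
  a=0, b=0, c=0, d=1, e=0: formula gives 1, F = 1 ✓
  a=0, b=0, c=0, d=1, e=1: formula gives 1, F = 1 ✓
  …
  a=0, b=1, c=1, d=0, e=0: formula gives 0, but F = 1 ✗
Row (0,1,1,0,0) is a counterexample, so the formula is not equivalent to F.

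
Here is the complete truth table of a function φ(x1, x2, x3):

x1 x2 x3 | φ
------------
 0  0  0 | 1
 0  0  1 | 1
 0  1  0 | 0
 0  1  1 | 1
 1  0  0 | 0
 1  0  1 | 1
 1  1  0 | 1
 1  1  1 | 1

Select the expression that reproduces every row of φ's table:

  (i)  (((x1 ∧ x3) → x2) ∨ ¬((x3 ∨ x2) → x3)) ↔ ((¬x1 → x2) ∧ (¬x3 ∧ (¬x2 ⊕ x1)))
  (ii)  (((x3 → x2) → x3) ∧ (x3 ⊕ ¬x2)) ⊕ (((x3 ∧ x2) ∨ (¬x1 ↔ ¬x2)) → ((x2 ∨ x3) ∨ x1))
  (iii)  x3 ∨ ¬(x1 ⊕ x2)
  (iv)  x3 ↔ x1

iii

(i): at (0,0,0) it gives 0, but φ = 1 — eliminated.
(ii): at (0,0,0) it gives 0, but φ = 1 — eliminated.
(iv): at (0,0,1) it gives 0, but φ = 1 — eliminated.
(iii) is the remaining candidate, and it agrees with φ on all 8 inputs.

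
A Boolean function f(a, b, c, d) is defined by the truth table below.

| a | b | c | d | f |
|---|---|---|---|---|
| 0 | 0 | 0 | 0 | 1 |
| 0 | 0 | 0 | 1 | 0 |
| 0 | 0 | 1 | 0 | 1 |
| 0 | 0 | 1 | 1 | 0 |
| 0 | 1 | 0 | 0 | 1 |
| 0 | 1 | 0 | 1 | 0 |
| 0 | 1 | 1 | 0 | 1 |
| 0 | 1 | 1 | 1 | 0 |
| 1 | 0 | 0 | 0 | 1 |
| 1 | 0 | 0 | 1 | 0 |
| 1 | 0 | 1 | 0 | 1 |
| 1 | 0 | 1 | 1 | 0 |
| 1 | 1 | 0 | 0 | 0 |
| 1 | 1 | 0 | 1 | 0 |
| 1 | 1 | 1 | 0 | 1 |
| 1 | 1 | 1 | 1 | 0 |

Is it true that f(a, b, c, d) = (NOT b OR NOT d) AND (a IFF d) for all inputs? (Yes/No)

No

Test each input against both f and the formula:
  a=0, b=0, c=0, d=0: formula gives 1, f = 1 ✓
  a=0, b=0, c=0, d=1: formula gives 0, f = 0 ✓
  a=0, b=0, c=1, d=0: formula gives 1, f = 1 ✓
  a=0, b=0, c=1, d=1: formula gives 0, f = 0 ✓
  …
  a=1, b=0, c=0, d=0: formula gives 0, but f = 1 ✗
A single disagreement suffices: at (1,0,0,0) they differ, so the formula does not compute f.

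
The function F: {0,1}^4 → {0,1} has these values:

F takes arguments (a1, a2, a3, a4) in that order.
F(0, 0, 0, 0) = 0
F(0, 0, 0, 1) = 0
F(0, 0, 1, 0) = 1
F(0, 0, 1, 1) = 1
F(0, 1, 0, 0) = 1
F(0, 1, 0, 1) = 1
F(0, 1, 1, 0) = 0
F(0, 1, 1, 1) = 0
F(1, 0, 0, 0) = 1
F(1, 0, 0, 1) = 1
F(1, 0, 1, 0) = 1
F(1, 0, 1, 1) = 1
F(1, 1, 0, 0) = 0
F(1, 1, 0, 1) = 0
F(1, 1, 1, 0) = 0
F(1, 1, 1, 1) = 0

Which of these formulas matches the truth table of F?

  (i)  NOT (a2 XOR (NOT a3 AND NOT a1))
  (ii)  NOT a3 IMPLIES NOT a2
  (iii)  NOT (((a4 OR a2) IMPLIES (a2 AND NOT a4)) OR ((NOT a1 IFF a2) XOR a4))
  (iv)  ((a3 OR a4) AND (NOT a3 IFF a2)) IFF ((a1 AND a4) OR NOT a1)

(ii) fails at (0,0,0,0): the formula yields 1, F is 0.
(iii) fails at (0,0,1,0): the formula yields 0, F is 1.
(iv) fails at (0,1,0,0): the formula yields 0, F is 1.
(i) is the remaining candidate, and it agrees with F on all 16 inputs.

i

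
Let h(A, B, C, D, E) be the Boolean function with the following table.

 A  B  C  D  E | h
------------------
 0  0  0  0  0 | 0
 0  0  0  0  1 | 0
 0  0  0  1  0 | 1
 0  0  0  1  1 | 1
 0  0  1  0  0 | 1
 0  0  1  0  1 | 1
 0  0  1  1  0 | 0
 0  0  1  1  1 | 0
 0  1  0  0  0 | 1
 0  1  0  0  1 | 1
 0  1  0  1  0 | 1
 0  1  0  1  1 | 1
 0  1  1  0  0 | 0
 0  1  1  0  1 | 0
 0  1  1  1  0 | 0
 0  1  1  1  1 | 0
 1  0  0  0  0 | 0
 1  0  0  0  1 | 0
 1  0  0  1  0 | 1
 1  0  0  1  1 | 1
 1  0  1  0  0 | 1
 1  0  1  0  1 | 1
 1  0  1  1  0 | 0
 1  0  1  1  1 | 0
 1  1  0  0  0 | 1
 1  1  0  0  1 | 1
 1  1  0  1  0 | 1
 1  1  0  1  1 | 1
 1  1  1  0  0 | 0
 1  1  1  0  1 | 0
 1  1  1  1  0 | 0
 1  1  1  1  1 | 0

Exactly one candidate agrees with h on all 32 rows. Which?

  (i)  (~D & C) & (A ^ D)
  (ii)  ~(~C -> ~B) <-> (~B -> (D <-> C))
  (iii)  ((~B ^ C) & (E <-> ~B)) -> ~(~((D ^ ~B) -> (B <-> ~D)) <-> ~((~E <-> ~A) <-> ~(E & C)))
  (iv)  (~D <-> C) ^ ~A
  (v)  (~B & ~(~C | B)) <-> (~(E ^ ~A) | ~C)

ii

(i): at (0,0,0,1,0) it gives 0, but h = 1 — eliminated.
(iii): at (0,0,0,0,0) it gives 1, but h = 0 — eliminated.
(iv): at (0,0,0,0,0) it gives 1, but h = 0 — eliminated.
(v): at (0,0,0,1,0) it gives 0, but h = 1 — eliminated.
Only (ii) survives; checking it on all 32 rows confirms it matches h.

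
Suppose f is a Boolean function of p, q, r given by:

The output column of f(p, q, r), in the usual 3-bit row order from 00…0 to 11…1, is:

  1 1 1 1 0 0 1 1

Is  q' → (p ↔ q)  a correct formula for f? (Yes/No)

Yes

Test each input against both f and the formula:
  p=0, q=0, r=0: formula gives 1, f = 1 ✓
  p=0, q=0, r=1: formula gives 1, f = 1 ✓
  p=0, q=1, r=0: formula gives 1, f = 1 ✓
  p=0, q=1, r=1: formula gives 1, f = 1 ✓
  p=1, q=0, r=0: formula gives 0, f = 0 ✓
  …and likewise for the remaining 3 rows.
No disagreement on any input; they are logically equivalent.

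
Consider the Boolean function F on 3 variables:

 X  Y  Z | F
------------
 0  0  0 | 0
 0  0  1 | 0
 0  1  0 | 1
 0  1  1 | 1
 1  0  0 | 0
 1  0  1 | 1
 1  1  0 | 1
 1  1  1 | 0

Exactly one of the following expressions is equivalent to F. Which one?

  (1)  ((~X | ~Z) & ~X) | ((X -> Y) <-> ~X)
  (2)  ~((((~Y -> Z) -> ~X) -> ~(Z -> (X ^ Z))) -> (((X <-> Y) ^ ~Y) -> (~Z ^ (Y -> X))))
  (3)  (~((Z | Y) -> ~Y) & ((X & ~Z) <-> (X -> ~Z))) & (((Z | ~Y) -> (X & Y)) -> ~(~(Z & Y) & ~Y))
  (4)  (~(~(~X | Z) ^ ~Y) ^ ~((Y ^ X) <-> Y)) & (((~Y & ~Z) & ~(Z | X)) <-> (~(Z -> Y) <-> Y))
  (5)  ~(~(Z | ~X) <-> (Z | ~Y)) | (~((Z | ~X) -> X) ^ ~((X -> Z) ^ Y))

(1): at (0,0,0) it gives 1, but F = 0 — eliminated.
(2): at (0,1,0) it gives 0, but F = 1 — eliminated.
(3): at (0,1,0) it gives 0, but F = 1 — eliminated.
(5): at (0,0,0) it gives 1, but F = 0 — eliminated.
Only (4) survives; checking it on all 8 rows confirms it matches F.

4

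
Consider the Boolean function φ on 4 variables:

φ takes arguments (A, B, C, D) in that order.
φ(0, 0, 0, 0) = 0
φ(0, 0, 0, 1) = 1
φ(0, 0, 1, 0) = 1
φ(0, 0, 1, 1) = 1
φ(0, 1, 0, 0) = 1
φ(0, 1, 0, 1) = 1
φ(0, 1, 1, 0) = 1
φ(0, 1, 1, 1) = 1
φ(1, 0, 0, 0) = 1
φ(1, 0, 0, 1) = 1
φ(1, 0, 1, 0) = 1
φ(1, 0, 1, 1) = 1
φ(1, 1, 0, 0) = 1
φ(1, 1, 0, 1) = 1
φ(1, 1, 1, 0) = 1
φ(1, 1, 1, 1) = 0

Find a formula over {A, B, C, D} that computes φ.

φ(A, B, C, D) = ((((A' · B') · C') · D') + (((A · B) · C) · D))'

The 0-rows are (0,0,0,0), (1,1,1,1). Take each as a conjunction (¬A·¬B·¬C·¬D, A·B·C·D), form their disjunction, and complement — that gives a formula that is 1 everywhere φ is.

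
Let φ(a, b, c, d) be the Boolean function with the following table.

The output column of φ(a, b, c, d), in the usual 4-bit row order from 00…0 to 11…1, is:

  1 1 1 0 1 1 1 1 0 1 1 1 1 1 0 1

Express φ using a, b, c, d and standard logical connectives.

φ(a, b, c, d) = ¬(((((¬a ∧ ¬b) ∧ c) ∧ d) ∨ (((a ∧ ¬b) ∧ ¬c) ∧ ¬d)) ∨ (((a ∧ b) ∧ c) ∧ ¬d))

The 0-rows are (0,0,1,1), (1,0,0,0), (1,1,1,0). Take each as a conjunction (¬a·¬b·c·d, a·¬b·¬c·¬d, a·b·c·¬d), form their disjunction, and complement — that gives a formula that is 1 everywhere φ is.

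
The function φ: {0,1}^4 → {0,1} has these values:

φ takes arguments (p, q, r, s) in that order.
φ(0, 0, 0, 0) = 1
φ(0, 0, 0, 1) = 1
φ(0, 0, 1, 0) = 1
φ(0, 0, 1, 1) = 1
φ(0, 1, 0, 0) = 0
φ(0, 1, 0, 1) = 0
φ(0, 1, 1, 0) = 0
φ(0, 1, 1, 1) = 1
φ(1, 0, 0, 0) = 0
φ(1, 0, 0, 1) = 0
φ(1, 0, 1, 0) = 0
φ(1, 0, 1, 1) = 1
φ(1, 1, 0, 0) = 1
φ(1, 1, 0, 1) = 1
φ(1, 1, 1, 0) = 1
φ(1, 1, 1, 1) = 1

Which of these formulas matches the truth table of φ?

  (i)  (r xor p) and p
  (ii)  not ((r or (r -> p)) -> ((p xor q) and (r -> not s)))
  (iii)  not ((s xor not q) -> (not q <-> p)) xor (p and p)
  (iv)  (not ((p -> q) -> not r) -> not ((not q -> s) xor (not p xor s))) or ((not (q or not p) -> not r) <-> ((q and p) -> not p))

(i) fails at (0,0,0,0): the formula yields 0, φ is 1.
(iii) fails at (0,0,0,1): the formula yields 0, φ is 1.
(iv) fails at (0,1,0,0): the formula yields 1, φ is 0.
(ii) is the remaining candidate, and it agrees with φ on all 16 inputs.

ii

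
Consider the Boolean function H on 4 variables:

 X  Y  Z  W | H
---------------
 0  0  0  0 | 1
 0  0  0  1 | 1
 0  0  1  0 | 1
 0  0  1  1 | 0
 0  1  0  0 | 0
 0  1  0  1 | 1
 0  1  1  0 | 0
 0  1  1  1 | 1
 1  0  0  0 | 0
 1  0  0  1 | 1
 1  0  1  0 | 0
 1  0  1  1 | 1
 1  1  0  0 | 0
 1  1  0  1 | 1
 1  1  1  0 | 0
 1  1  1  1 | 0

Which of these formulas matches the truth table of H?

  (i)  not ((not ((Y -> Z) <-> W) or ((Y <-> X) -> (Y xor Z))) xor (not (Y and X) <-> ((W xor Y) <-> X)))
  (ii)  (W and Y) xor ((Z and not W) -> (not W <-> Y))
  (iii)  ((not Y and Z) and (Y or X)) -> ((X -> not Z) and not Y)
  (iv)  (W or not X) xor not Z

i

(ii) fails at (0,0,1,0): the formula yields 0, H is 1.
(iii) fails at (0,0,1,1): the formula yields 1, H is 0.
(iv) fails at (0,0,0,0): the formula yields 0, H is 1.
That leaves (i). Evaluating it on every row reproduces the table of H exactly.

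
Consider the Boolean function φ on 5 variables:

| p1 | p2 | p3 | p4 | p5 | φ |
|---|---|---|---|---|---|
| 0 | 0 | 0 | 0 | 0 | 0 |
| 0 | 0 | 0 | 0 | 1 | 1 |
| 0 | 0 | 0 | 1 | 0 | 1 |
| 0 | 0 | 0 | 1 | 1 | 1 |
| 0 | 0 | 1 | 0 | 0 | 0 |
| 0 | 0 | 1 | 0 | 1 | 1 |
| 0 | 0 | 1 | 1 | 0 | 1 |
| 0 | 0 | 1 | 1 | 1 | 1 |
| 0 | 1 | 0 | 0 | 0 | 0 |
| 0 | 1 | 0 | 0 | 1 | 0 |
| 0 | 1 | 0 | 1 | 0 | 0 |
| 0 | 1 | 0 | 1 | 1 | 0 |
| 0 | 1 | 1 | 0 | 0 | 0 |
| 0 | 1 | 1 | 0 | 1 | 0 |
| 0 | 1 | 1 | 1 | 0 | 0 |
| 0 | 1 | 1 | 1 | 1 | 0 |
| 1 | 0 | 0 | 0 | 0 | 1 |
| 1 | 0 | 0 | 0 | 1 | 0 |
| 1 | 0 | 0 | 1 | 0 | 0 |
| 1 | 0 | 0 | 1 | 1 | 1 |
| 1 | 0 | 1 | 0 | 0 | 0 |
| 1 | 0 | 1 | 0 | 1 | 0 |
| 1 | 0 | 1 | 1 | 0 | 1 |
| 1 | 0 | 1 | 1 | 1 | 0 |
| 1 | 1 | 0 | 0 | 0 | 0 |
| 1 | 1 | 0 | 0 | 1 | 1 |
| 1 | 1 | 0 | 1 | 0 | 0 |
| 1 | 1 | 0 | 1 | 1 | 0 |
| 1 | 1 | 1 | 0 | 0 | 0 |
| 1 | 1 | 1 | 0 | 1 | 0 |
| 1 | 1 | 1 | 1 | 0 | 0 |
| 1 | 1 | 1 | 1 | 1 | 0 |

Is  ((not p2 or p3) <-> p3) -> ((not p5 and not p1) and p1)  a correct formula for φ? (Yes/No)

No

Check the formula against φ row by row:
  p1=0, p2=0, p3=0, p4=0, p5=0: formula gives 1, but φ = 0 ✗
Since they disagree at (0,0,0,0,0), the expression is not a correct formula for φ.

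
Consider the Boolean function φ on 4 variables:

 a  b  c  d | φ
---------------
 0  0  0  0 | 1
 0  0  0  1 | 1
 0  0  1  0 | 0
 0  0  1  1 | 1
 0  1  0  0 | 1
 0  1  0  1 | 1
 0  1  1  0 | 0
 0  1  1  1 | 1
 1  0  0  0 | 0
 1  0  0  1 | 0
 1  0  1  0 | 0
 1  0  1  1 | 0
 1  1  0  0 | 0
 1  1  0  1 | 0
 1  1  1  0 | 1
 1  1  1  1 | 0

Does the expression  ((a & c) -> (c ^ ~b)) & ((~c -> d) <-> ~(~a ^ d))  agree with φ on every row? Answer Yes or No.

Yes

Evaluate ((a & c) -> (c ^ ~b)) & ((~c -> d) <-> ~(~a ^ d)) on each row and compare to φ:
  a=0, b=0, c=0, d=0: formula gives 1, φ = 1 ✓
  a=0, b=0, c=0, d=1: formula gives 1, φ = 1 ✓
  a=0, b=0, c=1, d=0: formula gives 0, φ = 0 ✓
  a=0, b=0, c=1, d=1: formula gives 1, φ = 1 ✓
  … (the remaining 12 rows also agree.)
No disagreement on any input; they are logically equivalent.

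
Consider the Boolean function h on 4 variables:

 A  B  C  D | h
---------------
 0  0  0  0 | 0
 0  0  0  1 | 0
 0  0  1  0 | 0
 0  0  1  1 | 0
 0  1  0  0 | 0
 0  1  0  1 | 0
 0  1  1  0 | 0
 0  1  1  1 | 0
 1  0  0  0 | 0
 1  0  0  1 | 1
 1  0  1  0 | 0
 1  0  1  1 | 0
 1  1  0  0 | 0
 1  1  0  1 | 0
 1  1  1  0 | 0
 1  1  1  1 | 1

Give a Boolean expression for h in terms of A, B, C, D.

h(A, B, C, D) = (((A & ~B) & ~C) & D) | (((A & B) & C) & D)

h=1 on 2 inputs: (1,0,0,1), (1,1,1,1). Reading each as a conjunction of literals (A·¬B·¬C·D, A·B·C·D) and taking the OR gives the canonical DNF.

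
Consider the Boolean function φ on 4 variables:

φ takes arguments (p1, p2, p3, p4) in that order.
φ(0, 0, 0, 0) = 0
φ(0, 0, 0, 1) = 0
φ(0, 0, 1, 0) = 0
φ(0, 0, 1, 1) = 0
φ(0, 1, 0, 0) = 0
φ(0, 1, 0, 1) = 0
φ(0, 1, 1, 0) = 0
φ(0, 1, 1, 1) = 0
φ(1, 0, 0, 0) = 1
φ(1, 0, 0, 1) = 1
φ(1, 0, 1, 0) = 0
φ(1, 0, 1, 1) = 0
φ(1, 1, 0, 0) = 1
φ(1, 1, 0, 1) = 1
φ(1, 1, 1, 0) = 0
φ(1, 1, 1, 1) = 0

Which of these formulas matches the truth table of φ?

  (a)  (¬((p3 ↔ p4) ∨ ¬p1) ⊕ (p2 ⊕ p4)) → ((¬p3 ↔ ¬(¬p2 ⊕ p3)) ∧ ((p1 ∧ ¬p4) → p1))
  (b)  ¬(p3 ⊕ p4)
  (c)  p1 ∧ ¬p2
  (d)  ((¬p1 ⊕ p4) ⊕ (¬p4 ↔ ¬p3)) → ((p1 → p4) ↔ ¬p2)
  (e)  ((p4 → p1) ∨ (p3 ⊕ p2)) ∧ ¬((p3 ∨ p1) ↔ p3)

(a) disagrees with φ on (0,0,0,0) (formula → 1, table → 0); rule it out.
(b) disagrees with φ on (0,0,0,0) (formula → 1, table → 0); rule it out.
(c) disagrees with φ on (1,0,1,0) (formula → 1, table → 0); rule it out.
(d) disagrees with φ on (0,0,0,0) (formula → 1, table → 0); rule it out.
(e) is the remaining candidate, and it agrees with φ on all 16 inputs.

e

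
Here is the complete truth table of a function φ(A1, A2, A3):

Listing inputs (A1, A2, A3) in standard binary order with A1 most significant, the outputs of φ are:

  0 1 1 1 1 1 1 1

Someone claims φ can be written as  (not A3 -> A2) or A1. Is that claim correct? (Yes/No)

Check the formula against φ row by row:
  A1=0, A2=0, A3=0: formula gives 0, φ = 0 ✓
  A1=0, A2=0, A3=1: formula gives 1, φ = 1 ✓
  A1=0, A2=1, A3=0: formula gives 1, φ = 1 ✓
  A1=0, A2=1, A3=1: formula gives 1, φ = 1 ✓
  A1=1, A2=0, A3=0: formula gives 1, φ = 1 ✓
  …and likewise for the remaining 3 rows.
Every row agrees, so the formula is equivalent.

Yes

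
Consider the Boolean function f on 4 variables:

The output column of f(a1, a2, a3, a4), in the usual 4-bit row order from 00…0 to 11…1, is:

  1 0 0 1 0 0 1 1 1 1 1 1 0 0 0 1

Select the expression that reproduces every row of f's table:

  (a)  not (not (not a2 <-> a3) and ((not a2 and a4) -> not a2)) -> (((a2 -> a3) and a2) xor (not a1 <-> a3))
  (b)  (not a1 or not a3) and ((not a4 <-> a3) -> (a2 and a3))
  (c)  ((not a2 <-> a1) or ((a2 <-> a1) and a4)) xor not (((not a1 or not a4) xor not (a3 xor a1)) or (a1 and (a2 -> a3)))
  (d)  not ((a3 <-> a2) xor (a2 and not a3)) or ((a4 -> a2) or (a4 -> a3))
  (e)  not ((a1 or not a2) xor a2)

c

(a): at (0,0,0,1) it gives 1, but f = 0 — eliminated.
(b): at (0,1,0,0) it gives 1, but f = 0 — eliminated.
(d): at (0,0,1,0) it gives 1, but f = 0 — eliminated.
(e): at (0,0,0,0) it gives 0, but f = 1 — eliminated.
(c) is the remaining candidate, and it agrees with f on all 16 inputs.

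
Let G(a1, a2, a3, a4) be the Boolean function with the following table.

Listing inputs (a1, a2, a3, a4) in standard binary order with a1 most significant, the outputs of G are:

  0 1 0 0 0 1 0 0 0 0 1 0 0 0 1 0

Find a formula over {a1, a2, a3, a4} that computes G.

G(a1, a2, a3, a4) = (((((NOT a1 AND NOT a2) AND NOT a3) AND a4) OR (((NOT a1 AND a2) AND NOT a3) AND a4)) OR (((a1 AND NOT a2) AND a3) AND NOT a4)) OR (((a1 AND a2) AND a3) AND NOT a4)

G=1 on 4 inputs: (0,0,0,1), (0,1,0,1), (1,0,1,0), (1,1,1,0). Reading each as a conjunction of literals (¬a1·¬a2·¬a3·a4, ¬a1·a2·¬a3·a4, a1·¬a2·a3·¬a4, a1·a2·a3·¬a4) and taking the OR gives the canonical DNF.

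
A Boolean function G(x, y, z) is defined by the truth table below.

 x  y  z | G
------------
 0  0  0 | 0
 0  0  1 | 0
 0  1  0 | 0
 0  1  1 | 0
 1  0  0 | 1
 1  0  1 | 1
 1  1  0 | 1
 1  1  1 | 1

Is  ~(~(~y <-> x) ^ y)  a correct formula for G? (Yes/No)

Test each input against both G and the formula:
  x=0, y=0, z=0: formula gives 0, G = 0 ✓
  x=0, y=0, z=1: formula gives 0, G = 0 ✓
  x=0, y=1, z=0: formula gives 0, G = 0 ✓
  x=0, y=1, z=1: formula gives 0, G = 0 ✓
  x=1, y=0, z=0: formula gives 1, G = 1 ✓
  … (the remaining 3 rows also agree.)
No disagreement on any input; they are logically equivalent.

Yes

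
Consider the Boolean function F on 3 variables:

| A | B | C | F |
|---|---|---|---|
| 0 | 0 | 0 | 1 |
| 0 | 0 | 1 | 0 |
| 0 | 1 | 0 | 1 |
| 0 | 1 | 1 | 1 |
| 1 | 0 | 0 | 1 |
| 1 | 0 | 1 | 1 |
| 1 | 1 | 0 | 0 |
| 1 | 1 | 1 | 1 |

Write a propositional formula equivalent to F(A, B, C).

F(A, B, C) = ¬(((¬A ∧ ¬B) ∧ C) ∨ ((A ∧ B) ∧ ¬C))

There are just 2 zero rows: (0,0,1), (1,1,0). Their minterms are ¬A·¬B·C, A·B·¬C; the OR of those covers precisely the 0-outputs, and negating it yields F.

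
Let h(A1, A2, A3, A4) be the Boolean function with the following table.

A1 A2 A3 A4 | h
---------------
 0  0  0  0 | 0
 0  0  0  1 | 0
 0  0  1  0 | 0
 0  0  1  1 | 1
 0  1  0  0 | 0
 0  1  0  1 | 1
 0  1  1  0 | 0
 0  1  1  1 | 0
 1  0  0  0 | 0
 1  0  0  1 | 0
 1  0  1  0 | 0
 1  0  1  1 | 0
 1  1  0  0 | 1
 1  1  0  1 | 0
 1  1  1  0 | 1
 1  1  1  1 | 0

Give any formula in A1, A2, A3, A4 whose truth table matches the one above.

h=1 on 4 inputs: (0,0,1,1), (0,1,0,1), (1,1,0,0), (1,1,1,0). Reading each as a conjunction of literals (¬A1·¬A2·A3·A4, ¬A1·A2·¬A3·A4, A1·A2·¬A3·¬A4, A1·A2·A3·¬A4) and taking the OR gives the canonical DNF.

h(A1, A2, A3, A4) = (((((A1' · A2') · A3) · A4) + (((A1' · A2) · A3') · A4)) + (((A1 · A2) · A3') · A4')) + (((A1 · A2) · A3) · A4')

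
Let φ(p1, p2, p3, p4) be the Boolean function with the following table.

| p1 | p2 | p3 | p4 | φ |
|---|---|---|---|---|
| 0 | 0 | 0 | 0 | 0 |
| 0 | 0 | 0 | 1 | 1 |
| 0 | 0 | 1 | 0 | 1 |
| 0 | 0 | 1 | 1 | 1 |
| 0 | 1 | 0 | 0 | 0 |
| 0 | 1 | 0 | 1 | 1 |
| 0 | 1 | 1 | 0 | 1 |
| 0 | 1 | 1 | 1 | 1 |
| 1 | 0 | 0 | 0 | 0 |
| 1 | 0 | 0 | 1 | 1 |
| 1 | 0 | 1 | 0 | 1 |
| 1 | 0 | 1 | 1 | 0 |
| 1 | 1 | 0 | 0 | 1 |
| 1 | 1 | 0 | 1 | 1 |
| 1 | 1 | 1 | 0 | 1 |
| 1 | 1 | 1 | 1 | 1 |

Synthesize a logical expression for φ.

φ(p1, p2, p3, p4) = ((((((p1' · p2') · p3') · p4') + (((p1' · p2) · p3') · p4')) + (((p1 · p2') · p3') · p4')) + (((p1 · p2') · p3) · p4))'

The 0-rows are (0,0,0,0), (0,1,0,0), (1,0,0,0), (1,0,1,1). Take each as a conjunction (¬p1·¬p2·¬p3·¬p4, ¬p1·p2·¬p3·¬p4, p1·¬p2·¬p3·¬p4, p1·¬p2·p3·p4), form their disjunction, and complement — that gives a formula that is 1 everywhere φ is.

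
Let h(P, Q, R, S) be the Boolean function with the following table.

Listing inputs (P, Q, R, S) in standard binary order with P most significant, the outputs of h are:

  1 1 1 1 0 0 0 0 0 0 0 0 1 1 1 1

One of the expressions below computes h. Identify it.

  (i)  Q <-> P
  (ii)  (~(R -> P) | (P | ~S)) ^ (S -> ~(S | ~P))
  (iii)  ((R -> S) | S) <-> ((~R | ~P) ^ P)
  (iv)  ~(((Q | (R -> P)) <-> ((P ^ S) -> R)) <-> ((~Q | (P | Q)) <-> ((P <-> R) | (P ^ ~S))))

i

(ii) disagrees with h on (0,0,0,0) (formula → 0, table → 1); rule it out.
(iii) disagrees with h on (0,0,1,0) (formula → 0, table → 1); rule it out.
(iv) disagrees with h on (0,0,0,0) (formula → 0, table → 1); rule it out.
That leaves (i). Evaluating it on every row reproduces the table of h exactly.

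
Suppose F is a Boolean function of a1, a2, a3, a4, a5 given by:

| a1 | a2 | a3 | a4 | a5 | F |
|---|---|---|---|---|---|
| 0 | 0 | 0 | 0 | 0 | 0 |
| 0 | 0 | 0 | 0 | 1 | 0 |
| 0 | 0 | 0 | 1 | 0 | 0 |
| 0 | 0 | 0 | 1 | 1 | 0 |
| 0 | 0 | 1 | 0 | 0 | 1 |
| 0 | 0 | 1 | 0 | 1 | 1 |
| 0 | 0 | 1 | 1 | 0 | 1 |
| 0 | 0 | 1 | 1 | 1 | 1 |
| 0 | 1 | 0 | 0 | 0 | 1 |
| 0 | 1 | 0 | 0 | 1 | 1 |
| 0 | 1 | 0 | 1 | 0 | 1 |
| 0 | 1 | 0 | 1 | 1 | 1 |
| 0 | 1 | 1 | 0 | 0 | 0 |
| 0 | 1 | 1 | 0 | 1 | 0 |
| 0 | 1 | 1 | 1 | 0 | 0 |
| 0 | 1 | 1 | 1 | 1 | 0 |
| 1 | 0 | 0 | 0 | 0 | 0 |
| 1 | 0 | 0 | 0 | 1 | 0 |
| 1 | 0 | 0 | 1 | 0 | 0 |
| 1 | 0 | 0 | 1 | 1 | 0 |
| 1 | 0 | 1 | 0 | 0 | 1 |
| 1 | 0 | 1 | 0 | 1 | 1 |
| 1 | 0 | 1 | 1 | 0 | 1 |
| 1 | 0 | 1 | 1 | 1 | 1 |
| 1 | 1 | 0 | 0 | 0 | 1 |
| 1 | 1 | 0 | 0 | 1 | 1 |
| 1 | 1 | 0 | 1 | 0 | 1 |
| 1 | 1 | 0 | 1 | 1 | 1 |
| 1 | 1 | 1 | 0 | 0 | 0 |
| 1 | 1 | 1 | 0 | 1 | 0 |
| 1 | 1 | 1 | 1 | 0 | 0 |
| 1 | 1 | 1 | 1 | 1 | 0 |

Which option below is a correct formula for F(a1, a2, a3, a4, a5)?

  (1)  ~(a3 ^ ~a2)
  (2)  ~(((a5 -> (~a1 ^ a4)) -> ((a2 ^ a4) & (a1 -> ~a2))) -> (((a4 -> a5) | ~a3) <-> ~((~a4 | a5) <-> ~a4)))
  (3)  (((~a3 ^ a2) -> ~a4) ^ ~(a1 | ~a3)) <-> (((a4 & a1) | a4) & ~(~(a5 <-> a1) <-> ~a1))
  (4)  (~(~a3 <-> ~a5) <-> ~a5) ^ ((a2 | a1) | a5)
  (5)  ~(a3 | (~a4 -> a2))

(2) disagrees with F on (0,0,0,1,0) (formula → 1, table → 0); rule it out.
(3) disagrees with F on (0,0,0,1,1) (formula → 1, table → 0); rule it out.
(4) disagrees with F on (0,0,0,0,1) (formula → 1, table → 0); rule it out.
(5) disagrees with F on (0,0,0,0,0) (formula → 1, table → 0); rule it out.
(1) is the remaining candidate, and it agrees with F on all 32 inputs.

1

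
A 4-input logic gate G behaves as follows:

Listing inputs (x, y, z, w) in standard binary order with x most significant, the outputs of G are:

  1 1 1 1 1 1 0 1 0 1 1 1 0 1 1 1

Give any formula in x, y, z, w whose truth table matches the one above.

G(x, y, z, w) = NOT (((((NOT x AND y) AND z) AND NOT w) OR (((x AND NOT y) AND NOT z) AND NOT w)) OR (((x AND y) AND NOT z) AND NOT w))

G is 0 on only 3 rows — (0,1,1,0), (1,0,0,0), (1,1,0,0). Writing each as a minterm (¬x·y·z·¬w, x·¬y·¬z·¬w, x·y·¬z·¬w) and OR-ing them characterizes exactly where G=0, so G is the negation of that disjunction.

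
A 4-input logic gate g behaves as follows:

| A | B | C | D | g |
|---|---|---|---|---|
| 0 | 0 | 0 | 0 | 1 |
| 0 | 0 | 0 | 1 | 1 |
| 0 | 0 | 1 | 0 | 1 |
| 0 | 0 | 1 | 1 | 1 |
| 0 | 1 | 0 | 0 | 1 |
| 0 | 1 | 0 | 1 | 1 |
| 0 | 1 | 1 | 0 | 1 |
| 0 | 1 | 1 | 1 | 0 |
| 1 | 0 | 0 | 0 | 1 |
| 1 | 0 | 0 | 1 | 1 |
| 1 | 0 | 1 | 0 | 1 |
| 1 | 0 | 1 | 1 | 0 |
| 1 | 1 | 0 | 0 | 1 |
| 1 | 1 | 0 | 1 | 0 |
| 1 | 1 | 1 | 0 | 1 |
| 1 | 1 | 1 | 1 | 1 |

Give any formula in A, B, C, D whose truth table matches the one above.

g(A, B, C, D) = ¬(((((¬A ∧ B) ∧ C) ∧ D) ∨ (((A ∧ ¬B) ∧ C) ∧ D)) ∨ (((A ∧ B) ∧ ¬C) ∧ D))

There are just 3 zero rows: (0,1,1,1), (1,0,1,1), (1,1,0,1). Their minterms are ¬A·B·C·D, A·¬B·C·D, A·B·¬C·D; the OR of those covers precisely the 0-outputs, and negating it yields g.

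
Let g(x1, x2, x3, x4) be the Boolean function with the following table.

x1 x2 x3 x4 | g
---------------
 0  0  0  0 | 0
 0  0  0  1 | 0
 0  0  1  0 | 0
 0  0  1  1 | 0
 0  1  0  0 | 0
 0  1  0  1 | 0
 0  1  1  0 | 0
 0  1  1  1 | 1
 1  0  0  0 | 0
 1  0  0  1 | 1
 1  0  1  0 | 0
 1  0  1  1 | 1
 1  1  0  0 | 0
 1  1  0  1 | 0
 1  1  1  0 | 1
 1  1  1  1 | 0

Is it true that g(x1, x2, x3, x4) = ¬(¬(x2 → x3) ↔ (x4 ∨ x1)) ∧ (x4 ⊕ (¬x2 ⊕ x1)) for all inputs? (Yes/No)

Evaluate ¬(¬(x2 → x3) ↔ (x4 ∨ x1)) ∧ (x4 ⊕ (¬x2 ⊕ x1)) on each row and compare to g:
  x1=0, x2=0, x3=0, x4=0: formula gives 0, g = 0 ✓
  x1=0, x2=0, x3=0, x4=1: formula gives 0, g = 0 ✓
  x1=0, x2=0, x3=1, x4=0: formula gives 0, g = 0 ✓
  x1=0, x2=0, x3=1, x4=1: formula gives 0, g = 0 ✓
  … (the remaining 12 rows also agree.)
No disagreement on any input; they are logically equivalent.

Yes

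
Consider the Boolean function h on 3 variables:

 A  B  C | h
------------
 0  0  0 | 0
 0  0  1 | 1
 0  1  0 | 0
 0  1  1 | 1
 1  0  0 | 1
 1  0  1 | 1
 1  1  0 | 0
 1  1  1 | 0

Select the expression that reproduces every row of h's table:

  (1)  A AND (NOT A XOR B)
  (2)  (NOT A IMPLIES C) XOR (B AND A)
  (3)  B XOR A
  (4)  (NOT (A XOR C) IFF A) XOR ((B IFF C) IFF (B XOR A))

2

(1): at (0,0,1) it gives 0, but h = 1 — eliminated.
(3): at (0,0,1) it gives 0, but h = 1 — eliminated.
(4): at (0,0,1) it gives 0, but h = 1 — eliminated.
Only (2) survives; checking it on all 8 rows confirms it matches h.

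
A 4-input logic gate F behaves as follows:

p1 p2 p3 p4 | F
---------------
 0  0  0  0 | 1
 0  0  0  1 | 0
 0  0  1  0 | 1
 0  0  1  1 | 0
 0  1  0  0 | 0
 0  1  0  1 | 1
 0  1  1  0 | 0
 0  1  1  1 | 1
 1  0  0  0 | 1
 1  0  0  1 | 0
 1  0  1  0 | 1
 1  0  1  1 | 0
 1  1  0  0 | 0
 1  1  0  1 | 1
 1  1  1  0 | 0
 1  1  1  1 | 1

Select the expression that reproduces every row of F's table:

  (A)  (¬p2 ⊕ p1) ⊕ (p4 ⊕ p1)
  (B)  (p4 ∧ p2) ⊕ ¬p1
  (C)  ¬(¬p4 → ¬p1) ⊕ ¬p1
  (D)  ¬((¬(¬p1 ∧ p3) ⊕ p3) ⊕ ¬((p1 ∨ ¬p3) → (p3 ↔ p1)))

A

(B) fails at (0,0,0,1): the formula yields 1, F is 0.
(C) fails at (0,0,0,1): the formula yields 1, F is 0.
(D) fails at (0,0,0,0): the formula yields 0, F is 1.
(A) is the remaining candidate, and it agrees with F on all 16 inputs.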